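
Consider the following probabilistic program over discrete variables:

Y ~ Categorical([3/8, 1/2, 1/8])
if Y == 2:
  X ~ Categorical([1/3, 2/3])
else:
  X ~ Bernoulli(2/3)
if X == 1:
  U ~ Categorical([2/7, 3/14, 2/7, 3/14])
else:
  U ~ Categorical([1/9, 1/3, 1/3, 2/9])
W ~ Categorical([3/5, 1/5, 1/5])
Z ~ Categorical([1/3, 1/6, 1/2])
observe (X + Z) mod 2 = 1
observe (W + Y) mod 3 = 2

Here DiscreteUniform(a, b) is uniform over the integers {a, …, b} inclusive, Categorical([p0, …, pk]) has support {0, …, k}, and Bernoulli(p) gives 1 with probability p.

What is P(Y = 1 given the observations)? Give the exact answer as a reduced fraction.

Enumerate traces; 36 have nonzero weight after conditioning:
  (Y=0, X=0, U=0, W=2, Z=1) weight 1/2160
  (Y=0, X=0, U=1, W=2, Z=1) weight 1/720
  (Y=0, X=0, U=2, W=2, Z=1) weight 1/720
  (Y=0, X=0, U=3, W=2, Z=1) weight 1/1080
  (Y=0, X=1, U=0, W=2, Z=0) weight 1/210
  (Y=0, X=1, U=0, W=2, Z=2) weight 1/140
  (Y=0, X=1, U=1, W=2, Z=0) weight 1/280
  (Y=0, X=1, U=1, W=2, Z=2) weight 3/560
  (Y=1, X=0, U=0, W=1, Z=1) weight 1/1620
  (Y=2, X=0, U=0, W=0, Z=1) weight 1/2160
  … 26 more
Group by Y:
  weight(Y=0) = 11/240
  weight(Y=1) = 11/180
  weight(Y=2) = 11/240
Total weight = 11/240 + 11/180 + 11/240 = 11/72
P(Y=0 | obs) = 11/240 / 11/72 = 3/10
P(Y=1 | obs) = 11/180 / 11/72 = 2/5
P(Y=2 | obs) = 11/240 / 11/72 = 3/10

P(Y = 1 | obs) = 2/5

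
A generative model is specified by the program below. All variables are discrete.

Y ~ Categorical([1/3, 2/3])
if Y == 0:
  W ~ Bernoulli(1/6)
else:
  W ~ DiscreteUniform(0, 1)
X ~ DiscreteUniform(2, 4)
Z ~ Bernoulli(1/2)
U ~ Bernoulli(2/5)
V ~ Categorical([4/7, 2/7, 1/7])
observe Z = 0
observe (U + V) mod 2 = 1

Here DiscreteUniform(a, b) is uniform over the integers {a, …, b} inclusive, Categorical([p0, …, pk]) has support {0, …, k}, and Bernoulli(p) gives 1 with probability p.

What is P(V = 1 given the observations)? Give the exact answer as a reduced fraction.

P(V = 1 | obs) = 3/8

Enumerate traces; 36 have nonzero weight after conditioning:
  (Y=0, W=0, X=2, Z=0, U=0, V=1) weight 1/126
  (Y=0, W=0, X=2, Z=0, U=1, V=0) weight 2/189
  (Y=0, W=0, X=2, Z=0, U=1, V=2) weight 1/378
  (Y=0, W=0, X=3, Z=0, U=0, V=1) weight 1/126
  (Y=0, W=0, X=3, Z=0, U=1, V=0) weight 2/189
  (Y=0, W=0, X=3, Z=0, U=1, V=2) weight 1/378
  (Y=0, W=0, X=4, Z=0, U=0, V=1) weight 1/126
  (Y=0, W=0, X=4, Z=0, U=1, V=0) weight 2/189
  … 28 more
Group by V:
  weight(V=0) = 4/35
  weight(V=1) = 3/35
  weight(V=2) = 1/35
Total weight = 4/35 + 3/35 + 1/35 = 8/35
P(V=0 | obs) = 4/35 / 8/35 = 1/2
P(V=1 | obs) = 3/35 / 8/35 = 3/8
P(V=2 | obs) = 1/35 / 8/35 = 1/8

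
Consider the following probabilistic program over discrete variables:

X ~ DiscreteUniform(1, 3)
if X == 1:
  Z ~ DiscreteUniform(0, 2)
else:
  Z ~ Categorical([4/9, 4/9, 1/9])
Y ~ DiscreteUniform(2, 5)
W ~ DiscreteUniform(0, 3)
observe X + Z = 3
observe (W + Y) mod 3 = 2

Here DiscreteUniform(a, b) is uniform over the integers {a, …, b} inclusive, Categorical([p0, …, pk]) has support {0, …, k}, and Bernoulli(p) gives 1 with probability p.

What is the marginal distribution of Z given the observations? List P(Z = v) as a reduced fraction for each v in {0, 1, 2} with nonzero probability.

Enumerate traces; 18 have nonzero weight after conditioning:
  (X=1, Z=2, Y=2, W=0) weight 1/144
  (X=1, Z=2, Y=2, W=3) weight 1/144
  (X=1, Z=2, Y=3, W=2) weight 1/144
  (X=1, Z=2, Y=4, W=1) weight 1/144
  (X=1, Z=2, Y=5, W=0) weight 1/144
  (X=1, Z=2, Y=5, W=3) weight 1/144
  (X=2, Z=1, Y=2, W=0) weight 1/108
  (X=2, Z=1, Y=2, W=3) weight 1/108
  (X=3, Z=0, Y=2, W=0) weight 1/108
  … 9 more
Group by Z:
  weight(Z=0) = 1/18
  weight(Z=1) = 1/18
  weight(Z=2) = 1/24
Total weight = 1/18 + 1/18 + 1/24 = 11/72
P(Z=0 | obs) = 1/18 / 11/72 = 4/11
P(Z=1 | obs) = 1/18 / 11/72 = 4/11
P(Z=2 | obs) = 1/24 / 11/72 = 3/11

P(Z=0) = 4/11, P(Z=1) = 4/11, P(Z=2) = 3/11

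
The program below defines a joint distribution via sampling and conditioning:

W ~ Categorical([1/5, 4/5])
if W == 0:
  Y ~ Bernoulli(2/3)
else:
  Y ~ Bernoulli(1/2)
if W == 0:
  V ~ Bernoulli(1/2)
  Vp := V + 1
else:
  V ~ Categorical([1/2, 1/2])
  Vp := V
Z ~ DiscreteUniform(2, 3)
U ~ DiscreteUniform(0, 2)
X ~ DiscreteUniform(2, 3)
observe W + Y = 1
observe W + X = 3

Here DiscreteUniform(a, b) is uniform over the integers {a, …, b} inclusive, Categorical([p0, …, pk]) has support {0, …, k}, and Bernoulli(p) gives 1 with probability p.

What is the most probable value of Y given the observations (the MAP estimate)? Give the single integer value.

Enumerate traces; 24 have nonzero weight after conditioning:
  (W=0, Y=1, V=0, Z=2, U=0, X=3) weight 1/180
  (W=0, Y=1, V=0, Z=2, U=1, X=3) weight 1/180
  (W=0, Y=1, V=0, Z=2, U=2, X=3) weight 1/180
  (W=0, Y=1, V=0, Z=3, U=0, X=3) weight 1/180
  (W=0, Y=1, V=0, Z=3, U=1, X=3) weight 1/180
  (W=0, Y=1, V=0, Z=3, U=2, X=3) weight 1/180
  (W=0, Y=1, V=1, Z=2, U=0, X=3) weight 1/180
  (W=0, Y=1, V=1, Z=2, U=1, X=3) weight 1/180
  (W=1, Y=0, V=0, Z=2, U=0, X=2) weight 1/60
  … 15 more
Group by Y:
  weight(Y=0) = 1/5
  weight(Y=1) = 1/15
Total weight = 1/5 + 1/15 = 4/15
P(Y=0 | obs) = 1/5 / 4/15 = 3/4
P(Y=1 | obs) = 1/15 / 4/15 = 1/4
argmax = 0

argmax_v P(Y = v | obs) = 0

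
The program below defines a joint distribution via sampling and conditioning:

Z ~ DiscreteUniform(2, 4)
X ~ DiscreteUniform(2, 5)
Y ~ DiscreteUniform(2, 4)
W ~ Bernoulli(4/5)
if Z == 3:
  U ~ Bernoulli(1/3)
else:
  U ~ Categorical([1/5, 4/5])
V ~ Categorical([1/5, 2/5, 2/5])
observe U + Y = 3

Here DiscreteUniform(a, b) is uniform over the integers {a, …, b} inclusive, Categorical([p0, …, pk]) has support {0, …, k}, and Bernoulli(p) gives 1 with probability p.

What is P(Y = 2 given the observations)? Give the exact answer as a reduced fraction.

P(Y = 2 | obs) = 29/45

Enumerate traces; 144 have nonzero weight after conditioning:
  (Z=2, X=2, Y=2, W=0, U=1, V=0) weight 1/1125
  (Z=2, X=2, Y=2, W=0, U=1, V=1) weight 2/1125
  (Z=2, X=2, Y=2, W=0, U=1, V=2) weight 2/1125
  (Z=2, X=2, Y=2, W=1, U=1, V=0) weight 4/1125
  (Z=2, X=2, Y=2, W=1, U=1, V=1) weight 8/1125
  (Z=2, X=2, Y=2, W=1, U=1, V=2) weight 8/1125
  (Z=2, X=2, Y=3, W=0, U=0, V=0) weight 1/4500
  (Z=2, X=2, Y=3, W=0, U=0, V=1) weight 1/2250
  … 136 more
Group by Y:
  weight(Y=2) = 29/135
  weight(Y=3) = 16/135
Total weight = 29/135 + 16/135 = 1/3
P(Y=2 | obs) = 29/135 / 1/3 = 29/45
P(Y=3 | obs) = 16/135 / 1/3 = 16/45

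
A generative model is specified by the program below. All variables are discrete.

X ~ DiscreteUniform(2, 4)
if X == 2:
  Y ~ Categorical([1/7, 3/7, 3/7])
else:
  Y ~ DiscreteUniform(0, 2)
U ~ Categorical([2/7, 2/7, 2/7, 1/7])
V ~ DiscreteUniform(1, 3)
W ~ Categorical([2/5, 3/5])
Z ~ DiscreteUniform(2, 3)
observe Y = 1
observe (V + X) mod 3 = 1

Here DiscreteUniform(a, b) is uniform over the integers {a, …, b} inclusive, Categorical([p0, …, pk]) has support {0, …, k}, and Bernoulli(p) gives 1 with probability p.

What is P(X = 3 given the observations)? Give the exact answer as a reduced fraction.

P(X = 3 | obs) = 7/23

Enumerate traces; 48 have nonzero weight after conditioning:
  (X=2, Y=1, U=0, V=2, W=0, Z=2) weight 2/735
  (X=2, Y=1, U=0, V=2, W=0, Z=3) weight 2/735
  (X=2, Y=1, U=0, V=2, W=1, Z=2) weight 1/245
  (X=2, Y=1, U=0, V=2, W=1, Z=3) weight 1/245
  (X=2, Y=1, U=1, V=2, W=0, Z=2) weight 2/735
  (X=2, Y=1, U=1, V=2, W=0, Z=3) weight 2/735
  (X=2, Y=1, U=1, V=2, W=1, Z=2) weight 1/245
  (X=2, Y=1, U=1, V=2, W=1, Z=3) weight 1/245
  (X=3, Y=1, U=0, V=1, W=0, Z=2) weight 2/945
  (X=4, Y=1, U=0, V=3, W=0, Z=2) weight 2/945
  … 38 more
Group by X:
  weight(X=2) = 1/21
  weight(X=3) = 1/27
  weight(X=4) = 1/27
Total weight = 1/21 + 1/27 + 1/27 = 23/189
P(X=2 | obs) = 1/21 / 23/189 = 9/23
P(X=3 | obs) = 1/27 / 23/189 = 7/23
P(X=4 | obs) = 1/27 / 23/189 = 7/23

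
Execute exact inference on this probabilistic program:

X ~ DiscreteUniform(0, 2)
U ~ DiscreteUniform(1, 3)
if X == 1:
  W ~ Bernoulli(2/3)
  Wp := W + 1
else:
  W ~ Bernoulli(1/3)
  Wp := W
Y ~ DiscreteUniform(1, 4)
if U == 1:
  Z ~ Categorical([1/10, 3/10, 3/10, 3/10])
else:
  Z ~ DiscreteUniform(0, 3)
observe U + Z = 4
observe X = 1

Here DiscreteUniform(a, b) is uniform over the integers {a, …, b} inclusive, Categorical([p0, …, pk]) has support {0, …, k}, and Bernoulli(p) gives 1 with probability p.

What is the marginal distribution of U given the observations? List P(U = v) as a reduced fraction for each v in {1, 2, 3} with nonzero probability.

P(U=1) = 3/8, P(U=2) = 5/16, P(U=3) = 5/16

Enumerate traces; 24 have nonzero weight after conditioning:
  (X=1, U=1, W=0, Y=1, Z=3) weight 1/360
  (X=1, U=1, W=0, Y=2, Z=3) weight 1/360
  (X=1, U=1, W=0, Y=3, Z=3) weight 1/360
  (X=1, U=1, W=0, Y=4, Z=3) weight 1/360
  (X=1, U=1, W=1, Y=1, Z=3) weight 1/180
  (X=1, U=1, W=1, Y=2, Z=3) weight 1/180
  (X=1, U=1, W=1, Y=3, Z=3) weight 1/180
  (X=1, U=1, W=1, Y=4, Z=3) weight 1/180
  (X=1, U=2, W=0, Y=1, Z=2) weight 1/432
  (X=1, U=3, W=0, Y=1, Z=1) weight 1/432
  … 14 more
Group by U:
  weight(U=1) = 1/30
  weight(U=2) = 1/36
  weight(U=3) = 1/36
Total weight = 1/30 + 1/36 + 1/36 = 4/45
P(U=1 | obs) = 1/30 / 4/45 = 3/8
P(U=2 | obs) = 1/36 / 4/45 = 5/16
P(U=3 | obs) = 1/36 / 4/45 = 5/16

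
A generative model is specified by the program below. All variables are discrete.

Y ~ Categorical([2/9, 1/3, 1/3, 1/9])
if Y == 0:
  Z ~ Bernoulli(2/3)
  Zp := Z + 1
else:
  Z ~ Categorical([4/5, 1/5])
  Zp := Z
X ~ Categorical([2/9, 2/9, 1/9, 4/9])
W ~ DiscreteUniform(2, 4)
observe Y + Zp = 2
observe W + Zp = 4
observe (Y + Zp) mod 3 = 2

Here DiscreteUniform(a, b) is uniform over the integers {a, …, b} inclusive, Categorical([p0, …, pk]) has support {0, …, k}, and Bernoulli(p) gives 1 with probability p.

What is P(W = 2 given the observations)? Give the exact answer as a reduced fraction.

P(W = 2 | obs) = 4/13

Enumerate traces; 12 have nonzero weight after conditioning:
  (Y=0, Z=1, X=0, W=2) weight 8/729
  (Y=0, Z=1, X=1, W=2) weight 8/729
  (Y=0, Z=1, X=2, W=2) weight 4/729
  (Y=0, Z=1, X=3, W=2) weight 16/729
  (Y=1, Z=1, X=0, W=3) weight 2/405
  (Y=1, Z=1, X=1, W=3) weight 2/405
  (Y=1, Z=1, X=2, W=3) weight 1/405
  (Y=1, Z=1, X=3, W=3) weight 4/405
  (Y=2, Z=0, X=0, W=4) weight 8/405
  … 3 more
Group by W:
  weight(W=2) = 4/81
  weight(W=3) = 1/45
  weight(W=4) = 4/45
Total weight = 4/81 + 1/45 + 4/45 = 13/81
P(W=2 | obs) = 4/81 / 13/81 = 4/13
P(W=3 | obs) = 1/45 / 13/81 = 9/65
P(W=4 | obs) = 4/45 / 13/81 = 36/65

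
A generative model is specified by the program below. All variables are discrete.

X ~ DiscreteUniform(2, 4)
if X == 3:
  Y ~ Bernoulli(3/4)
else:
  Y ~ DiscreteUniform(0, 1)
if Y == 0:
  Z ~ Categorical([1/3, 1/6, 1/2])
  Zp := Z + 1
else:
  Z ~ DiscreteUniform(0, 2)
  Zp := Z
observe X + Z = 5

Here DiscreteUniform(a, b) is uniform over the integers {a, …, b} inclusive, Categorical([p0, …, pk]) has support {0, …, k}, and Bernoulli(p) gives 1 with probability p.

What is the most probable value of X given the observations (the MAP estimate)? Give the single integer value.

argmax_v P(X = v | obs) = 3

Enumerate traces; 4 have nonzero weight after conditioning:
  (X=3, Y=0, Z=2) weight 1/24
  (X=3, Y=1, Z=2) weight 1/12
  (X=4, Y=0, Z=1) weight 1/36
  (X=4, Y=1, Z=1) weight 1/18
Group by X:
  weight(X=3) = 1/8
  weight(X=4) = 1/12
Total weight = 1/8 + 1/12 = 5/24
P(X=3 | obs) = 1/8 / 5/24 = 3/5
P(X=4 | obs) = 1/12 / 5/24 = 2/5
argmax = 3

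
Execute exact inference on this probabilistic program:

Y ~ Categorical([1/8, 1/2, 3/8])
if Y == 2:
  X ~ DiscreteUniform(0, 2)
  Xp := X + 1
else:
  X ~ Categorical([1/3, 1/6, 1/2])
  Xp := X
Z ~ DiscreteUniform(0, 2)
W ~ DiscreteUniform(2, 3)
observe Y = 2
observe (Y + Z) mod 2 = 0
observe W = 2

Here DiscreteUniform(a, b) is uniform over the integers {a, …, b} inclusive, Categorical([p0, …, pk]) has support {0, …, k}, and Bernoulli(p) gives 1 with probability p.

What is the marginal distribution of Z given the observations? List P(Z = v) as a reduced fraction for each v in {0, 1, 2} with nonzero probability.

Enumerate traces; 6 have nonzero weight after conditioning:
  (Y=2, X=0, Z=0, W=2) weight 1/48
  (Y=2, X=0, Z=2, W=2) weight 1/48
  (Y=2, X=1, Z=0, W=2) weight 1/48
  (Y=2, X=1, Z=2, W=2) weight 1/48
  (Y=2, X=2, Z=0, W=2) weight 1/48
  (Y=2, X=2, Z=2, W=2) weight 1/48
Group by Z:
  weight(Z=0) = 1/16
  weight(Z=2) = 1/16
Total weight = 1/16 + 1/16 = 1/8
P(Z=0 | obs) = 1/16 / 1/8 = 1/2
P(Z=2 | obs) = 1/16 / 1/8 = 1/2

P(Z=0) = 1/2, P(Z=2) = 1/2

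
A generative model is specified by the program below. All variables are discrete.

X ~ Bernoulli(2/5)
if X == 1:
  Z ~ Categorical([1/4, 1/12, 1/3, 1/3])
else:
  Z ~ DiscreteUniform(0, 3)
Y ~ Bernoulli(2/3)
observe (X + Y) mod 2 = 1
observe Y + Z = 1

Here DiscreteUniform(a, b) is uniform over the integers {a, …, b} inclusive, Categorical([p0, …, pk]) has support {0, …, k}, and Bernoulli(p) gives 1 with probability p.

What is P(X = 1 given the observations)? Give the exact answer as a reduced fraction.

Enumerate traces; 2 have nonzero weight after conditioning:
  (X=0, Z=0, Y=1) weight 1/10
  (X=1, Z=1, Y=0) weight 1/90
Group by X:
  weight(X=0) = 1/10
  weight(X=1) = 1/90
Total weight = 1/10 + 1/90 = 1/9
P(X=0 | obs) = 1/10 / 1/9 = 9/10
P(X=1 | obs) = 1/90 / 1/9 = 1/10

P(X = 1 | obs) = 1/10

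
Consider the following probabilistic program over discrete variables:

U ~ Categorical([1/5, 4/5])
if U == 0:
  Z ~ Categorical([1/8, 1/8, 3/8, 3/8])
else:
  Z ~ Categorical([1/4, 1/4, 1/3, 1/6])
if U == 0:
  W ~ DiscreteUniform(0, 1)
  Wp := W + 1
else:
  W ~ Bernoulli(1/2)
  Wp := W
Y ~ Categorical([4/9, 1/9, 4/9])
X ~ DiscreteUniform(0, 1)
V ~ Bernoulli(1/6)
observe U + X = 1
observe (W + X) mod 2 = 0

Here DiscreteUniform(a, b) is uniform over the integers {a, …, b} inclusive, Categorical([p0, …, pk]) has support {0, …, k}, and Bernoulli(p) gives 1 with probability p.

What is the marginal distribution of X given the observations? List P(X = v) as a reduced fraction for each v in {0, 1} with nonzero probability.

Enumerate traces; 48 have nonzero weight after conditioning:
  (U=0, Z=0, W=1, Y=0, X=1, V=0) weight 1/432
  (U=0, Z=0, W=1, Y=0, X=1, V=1) weight 1/2160
  (U=0, Z=0, W=1, Y=1, X=1, V=0) weight 1/1728
  (U=0, Z=0, W=1, Y=1, X=1, V=1) weight 1/8640
  (U=0, Z=0, W=1, Y=2, X=1, V=0) weight 1/432
  (U=0, Z=0, W=1, Y=2, X=1, V=1) weight 1/2160
  (U=0, Z=1, W=1, Y=0, X=1, V=0) weight 1/432
  (U=0, Z=1, W=1, Y=0, X=1, V=1) weight 1/2160
  (U=1, Z=0, W=0, Y=0, X=0, V=0) weight 1/54
  … 39 more
Group by X:
  weight(X=0) = 1/5
  weight(X=1) = 1/20
Total weight = 1/5 + 1/20 = 1/4
P(X=0 | obs) = 1/5 / 1/4 = 4/5
P(X=1 | obs) = 1/20 / 1/4 = 1/5

P(X=0) = 4/5, P(X=1) = 1/5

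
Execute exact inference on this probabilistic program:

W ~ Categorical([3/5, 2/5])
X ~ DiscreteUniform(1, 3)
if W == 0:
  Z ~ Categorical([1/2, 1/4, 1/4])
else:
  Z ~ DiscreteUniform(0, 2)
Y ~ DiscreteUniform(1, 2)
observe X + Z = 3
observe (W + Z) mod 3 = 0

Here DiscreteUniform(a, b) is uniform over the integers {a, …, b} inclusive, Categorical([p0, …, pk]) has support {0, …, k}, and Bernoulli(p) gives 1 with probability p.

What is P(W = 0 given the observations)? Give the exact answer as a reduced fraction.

Enumerate traces; 4 have nonzero weight after conditioning:
  (W=0, X=3, Z=0, Y=1) weight 1/20
  (W=0, X=3, Z=0, Y=2) weight 1/20
  (W=1, X=1, Z=2, Y=1) weight 1/45
  (W=1, X=1, Z=2, Y=2) weight 1/45
Group by W:
  weight(W=0) = 1/10
  weight(W=1) = 2/45
Total weight = 1/10 + 2/45 = 13/90
P(W=0 | obs) = 1/10 / 13/90 = 9/13
P(W=1 | obs) = 2/45 / 13/90 = 4/13

P(W = 0 | obs) = 9/13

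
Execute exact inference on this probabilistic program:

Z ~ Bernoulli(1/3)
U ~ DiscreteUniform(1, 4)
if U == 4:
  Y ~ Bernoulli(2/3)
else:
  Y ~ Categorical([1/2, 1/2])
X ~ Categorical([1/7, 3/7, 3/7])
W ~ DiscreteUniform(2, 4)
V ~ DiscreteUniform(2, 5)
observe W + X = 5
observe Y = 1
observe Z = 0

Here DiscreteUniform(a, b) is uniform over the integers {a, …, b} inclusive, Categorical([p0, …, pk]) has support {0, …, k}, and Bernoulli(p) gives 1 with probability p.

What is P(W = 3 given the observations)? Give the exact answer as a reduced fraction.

Enumerate traces; 32 have nonzero weight after conditioning:
  (Z=0, U=1, Y=1, X=1, W=4, V=2) weight 1/336
  (Z=0, U=1, Y=1, X=1, W=4, V=3) weight 1/336
  (Z=0, U=1, Y=1, X=1, W=4, V=4) weight 1/336
  (Z=0, U=1, Y=1, X=1, W=4, V=5) weight 1/336
  (Z=0, U=1, Y=1, X=2, W=3, V=2) weight 1/336
  (Z=0, U=1, Y=1, X=2, W=3, V=3) weight 1/336
  (Z=0, U=1, Y=1, X=2, W=3, V=4) weight 1/336
  (Z=0, U=1, Y=1, X=2, W=3, V=5) weight 1/336
  … 24 more
Group by W:
  weight(W=3) = 13/252
  weight(W=4) = 13/252
Total weight = 13/252 + 13/252 = 13/126
P(W=3 | obs) = 13/252 / 13/126 = 1/2
P(W=4 | obs) = 13/252 / 13/126 = 1/2

P(W = 3 | obs) = 1/2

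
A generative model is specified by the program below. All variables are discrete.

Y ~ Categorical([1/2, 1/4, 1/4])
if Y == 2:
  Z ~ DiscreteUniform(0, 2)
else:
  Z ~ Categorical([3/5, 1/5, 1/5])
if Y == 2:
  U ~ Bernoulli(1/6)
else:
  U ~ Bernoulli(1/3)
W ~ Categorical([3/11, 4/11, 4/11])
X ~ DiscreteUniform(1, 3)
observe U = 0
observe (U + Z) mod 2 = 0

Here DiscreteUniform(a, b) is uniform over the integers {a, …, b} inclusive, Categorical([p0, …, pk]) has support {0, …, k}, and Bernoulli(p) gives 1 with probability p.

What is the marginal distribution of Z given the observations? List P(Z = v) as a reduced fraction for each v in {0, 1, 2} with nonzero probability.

Enumerate traces; 54 have nonzero weight after conditioning:
  (Y=0, Z=0, U=0, W=0, X=1) weight 1/55
  (Y=0, Z=0, U=0, W=0, X=2) weight 1/55
  (Y=0, Z=0, U=0, W=0, X=3) weight 1/55
  (Y=0, Z=0, U=0, W=1, X=1) weight 4/165
  (Y=0, Z=0, U=0, W=1, X=2) weight 4/165
  (Y=0, Z=0, U=0, W=1, X=3) weight 4/165
  (Y=0, Z=0, U=0, W=2, X=1) weight 4/165
  (Y=0, Z=0, U=0, W=2, X=2) weight 4/165
  (Y=0, Z=2, U=0, W=0, X=1) weight 1/165
  … 45 more
Group by Z:
  weight(Z=0) = 133/360
  weight(Z=2) = 61/360
Total weight = 133/360 + 61/360 = 97/180
P(Z=0 | obs) = 133/360 / 97/180 = 133/194
P(Z=2 | obs) = 61/360 / 97/180 = 61/194

P(Z=0) = 133/194, P(Z=2) = 61/194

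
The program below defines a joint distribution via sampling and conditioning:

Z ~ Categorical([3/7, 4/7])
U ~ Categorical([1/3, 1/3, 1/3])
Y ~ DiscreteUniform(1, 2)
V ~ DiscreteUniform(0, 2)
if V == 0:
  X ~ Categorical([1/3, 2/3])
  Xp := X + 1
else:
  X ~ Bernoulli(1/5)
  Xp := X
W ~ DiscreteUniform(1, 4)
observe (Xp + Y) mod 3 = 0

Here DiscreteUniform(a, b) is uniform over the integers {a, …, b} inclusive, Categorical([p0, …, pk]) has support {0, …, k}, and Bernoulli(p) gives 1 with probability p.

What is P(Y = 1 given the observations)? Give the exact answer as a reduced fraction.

P(Y = 1 | obs) = 10/21

Enumerate traces; 96 have nonzero weight after conditioning:
  (Z=0, U=0, Y=1, V=0, X=1, W=1) weight 1/252
  (Z=0, U=0, Y=1, V=0, X=1, W=2) weight 1/252
  (Z=0, U=0, Y=1, V=0, X=1, W=3) weight 1/252
  (Z=0, U=0, Y=1, V=0, X=1, W=4) weight 1/252
  (Z=0, U=0, Y=2, V=0, X=0, W=1) weight 1/504
  (Z=0, U=0, Y=2, V=0, X=0, W=2) weight 1/504
  (Z=0, U=0, Y=2, V=0, X=0, W=3) weight 1/504
  (Z=0, U=0, Y=2, V=0, X=0, W=4) weight 1/504
  … 88 more
Group by Y:
  weight(Y=1) = 1/9
  weight(Y=2) = 11/90
Total weight = 1/9 + 11/90 = 7/30
P(Y=1 | obs) = 1/9 / 7/30 = 10/21
P(Y=2 | obs) = 11/90 / 7/30 = 11/21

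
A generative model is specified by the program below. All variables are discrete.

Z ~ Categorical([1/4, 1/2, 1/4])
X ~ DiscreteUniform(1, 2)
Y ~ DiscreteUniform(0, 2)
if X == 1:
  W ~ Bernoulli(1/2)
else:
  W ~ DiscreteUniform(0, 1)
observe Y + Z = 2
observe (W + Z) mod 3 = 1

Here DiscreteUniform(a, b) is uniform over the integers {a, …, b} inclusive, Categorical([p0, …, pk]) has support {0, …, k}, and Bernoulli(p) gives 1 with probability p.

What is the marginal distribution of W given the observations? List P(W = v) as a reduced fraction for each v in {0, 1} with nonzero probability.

Enumerate traces; 4 have nonzero weight after conditioning:
  (Z=0, X=1, Y=2, W=1) weight 1/48
  (Z=0, X=2, Y=2, W=1) weight 1/48
  (Z=1, X=1, Y=1, W=0) weight 1/24
  (Z=1, X=2, Y=1, W=0) weight 1/24
Group by W:
  weight(W=0) = 1/12
  weight(W=1) = 1/24
Total weight = 1/12 + 1/24 = 1/8
P(W=0 | obs) = 1/12 / 1/8 = 2/3
P(W=1 | obs) = 1/24 / 1/8 = 1/3

P(W=0) = 2/3, P(W=1) = 1/3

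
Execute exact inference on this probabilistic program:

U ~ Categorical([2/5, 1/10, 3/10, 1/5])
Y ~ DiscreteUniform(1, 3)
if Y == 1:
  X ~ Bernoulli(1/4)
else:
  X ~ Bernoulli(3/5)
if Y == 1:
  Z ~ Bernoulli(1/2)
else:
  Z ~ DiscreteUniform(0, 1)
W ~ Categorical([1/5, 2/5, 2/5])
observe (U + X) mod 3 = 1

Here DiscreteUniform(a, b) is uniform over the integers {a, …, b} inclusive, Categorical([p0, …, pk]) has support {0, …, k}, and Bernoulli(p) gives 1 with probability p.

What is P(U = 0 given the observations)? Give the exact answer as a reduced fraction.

P(U = 0 | obs) = 116/205

Enumerate traces; 54 have nonzero weight after conditioning:
  (U=0, Y=1, X=1, Z=0, W=0) weight 1/300
  (U=0, Y=1, X=1, Z=0, W=1) weight 1/150
  (U=0, Y=1, X=1, Z=0, W=2) weight 1/150
  (U=0, Y=1, X=1, Z=1, W=0) weight 1/300
  (U=0, Y=1, X=1, Z=1, W=1) weight 1/150
  (U=0, Y=1, X=1, Z=1, W=2) weight 1/150
  (U=0, Y=2, X=1, Z=0, W=0) weight 1/125
  (U=0, Y=2, X=1, Z=0, W=1) weight 2/125
  (U=1, Y=1, X=0, Z=0, W=0) weight 1/400
  (U=3, Y=1, X=1, Z=0, W=0) weight 1/600
  … 44 more
Group by U:
  weight(U=0) = 29/150
  weight(U=1) = 31/600
  weight(U=3) = 29/300
Total weight = 29/150 + 31/600 + 29/300 = 41/120
P(U=0 | obs) = 29/150 / 41/120 = 116/205
P(U=1 | obs) = 31/600 / 41/120 = 31/205
P(U=3 | obs) = 29/300 / 41/120 = 58/205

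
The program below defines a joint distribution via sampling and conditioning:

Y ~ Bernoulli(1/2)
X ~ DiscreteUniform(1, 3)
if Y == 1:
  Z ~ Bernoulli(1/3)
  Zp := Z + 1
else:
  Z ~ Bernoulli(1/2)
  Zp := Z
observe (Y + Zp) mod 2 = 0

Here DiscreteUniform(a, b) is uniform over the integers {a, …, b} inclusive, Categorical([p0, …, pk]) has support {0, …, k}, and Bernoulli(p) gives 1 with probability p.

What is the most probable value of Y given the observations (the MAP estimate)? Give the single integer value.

argmax_v P(Y = v | obs) = 1

Enumerate traces; 6 have nonzero weight after conditioning:
  (Y=0, X=1, Z=0) weight 1/12
  (Y=0, X=2, Z=0) weight 1/12
  (Y=0, X=3, Z=0) weight 1/12
  (Y=1, X=1, Z=0) weight 1/9
  (Y=1, X=2, Z=0) weight 1/9
  (Y=1, X=3, Z=0) weight 1/9
Group by Y:
  weight(Y=0) = 1/4
  weight(Y=1) = 1/3
Total weight = 1/4 + 1/3 = 7/12
P(Y=0 | obs) = 1/4 / 7/12 = 3/7
P(Y=1 | obs) = 1/3 / 7/12 = 4/7
argmax = 1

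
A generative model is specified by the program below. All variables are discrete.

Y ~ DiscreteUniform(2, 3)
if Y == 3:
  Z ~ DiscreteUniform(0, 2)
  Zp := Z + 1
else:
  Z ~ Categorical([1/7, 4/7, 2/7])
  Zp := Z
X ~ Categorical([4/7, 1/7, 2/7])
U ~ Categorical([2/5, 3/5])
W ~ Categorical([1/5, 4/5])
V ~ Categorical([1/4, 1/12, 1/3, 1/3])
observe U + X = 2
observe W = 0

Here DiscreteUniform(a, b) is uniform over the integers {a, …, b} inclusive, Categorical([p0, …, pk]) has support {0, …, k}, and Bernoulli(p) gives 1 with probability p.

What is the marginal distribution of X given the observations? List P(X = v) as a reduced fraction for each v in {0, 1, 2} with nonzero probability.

Enumerate traces; 48 have nonzero weight after conditioning:
  (Y=2, Z=0, X=1, U=1, W=0, V=0) weight 3/9800
  (Y=2, Z=0, X=1, U=1, W=0, V=1) weight 1/9800
  (Y=2, Z=0, X=1, U=1, W=0, V=2) weight 1/2450
  (Y=2, Z=0, X=1, U=1, W=0, V=3) weight 1/2450
  (Y=2, Z=0, X=2, U=0, W=0, V=0) weight 1/2450
  (Y=2, Z=0, X=2, U=0, W=0, V=1) weight 1/7350
  (Y=2, Z=0, X=2, U=0, W=0, V=2) weight 2/3675
  (Y=2, Z=0, X=2, U=0, W=0, V=3) weight 2/3675
  … 40 more
Group by X:
  weight(X=1) = 3/175
  weight(X=2) = 4/175
Total weight = 3/175 + 4/175 = 1/25
P(X=1 | obs) = 3/175 / 1/25 = 3/7
P(X=2 | obs) = 4/175 / 1/25 = 4/7

P(X=1) = 3/7, P(X=2) = 4/7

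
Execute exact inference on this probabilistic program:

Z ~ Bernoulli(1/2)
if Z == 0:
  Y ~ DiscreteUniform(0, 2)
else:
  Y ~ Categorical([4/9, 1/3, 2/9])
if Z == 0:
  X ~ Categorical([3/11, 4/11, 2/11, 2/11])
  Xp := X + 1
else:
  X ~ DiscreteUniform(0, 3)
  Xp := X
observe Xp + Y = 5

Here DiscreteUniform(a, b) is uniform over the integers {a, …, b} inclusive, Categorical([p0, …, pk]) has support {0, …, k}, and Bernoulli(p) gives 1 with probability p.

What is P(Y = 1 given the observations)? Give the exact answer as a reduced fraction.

Enumerate traces; 3 have nonzero weight after conditioning:
  (Z=0, Y=1, X=3) weight 1/33
  (Z=0, Y=2, X=2) weight 1/33
  (Z=1, Y=2, X=3) weight 1/36
Group by Y:
  weight(Y=1) = 1/33
  weight(Y=2) = 23/396
Total weight = 1/33 + 23/396 = 35/396
P(Y=1 | obs) = 1/33 / 35/396 = 12/35
P(Y=2 | obs) = 23/396 / 35/396 = 23/35

P(Y = 1 | obs) = 12/35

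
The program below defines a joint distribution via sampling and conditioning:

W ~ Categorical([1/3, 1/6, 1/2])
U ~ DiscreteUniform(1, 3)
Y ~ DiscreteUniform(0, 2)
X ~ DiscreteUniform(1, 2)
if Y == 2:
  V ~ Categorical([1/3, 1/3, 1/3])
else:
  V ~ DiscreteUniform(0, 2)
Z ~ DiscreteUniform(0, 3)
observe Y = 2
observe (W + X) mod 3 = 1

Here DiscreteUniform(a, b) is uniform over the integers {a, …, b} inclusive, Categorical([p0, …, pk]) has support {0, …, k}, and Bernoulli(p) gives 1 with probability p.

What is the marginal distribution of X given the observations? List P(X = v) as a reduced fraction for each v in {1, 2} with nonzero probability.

Enumerate traces; 72 have nonzero weight after conditioning:
  (W=0, U=1, Y=2, X=1, V=0, Z=0) weight 1/648
  (W=0, U=1, Y=2, X=1, V=0, Z=1) weight 1/648
  (W=0, U=1, Y=2, X=1, V=0, Z=2) weight 1/648
  (W=0, U=1, Y=2, X=1, V=0, Z=3) weight 1/648
  (W=0, U=1, Y=2, X=1, V=1, Z=0) weight 1/648
  (W=0, U=1, Y=2, X=1, V=1, Z=1) weight 1/648
  (W=0, U=1, Y=2, X=1, V=1, Z=2) weight 1/648
  (W=0, U=1, Y=2, X=1, V=1, Z=3) weight 1/648
  (W=2, U=1, Y=2, X=2, V=0, Z=0) weight 1/432
  … 63 more
Group by X:
  weight(X=1) = 1/18
  weight(X=2) = 1/12
Total weight = 1/18 + 1/12 = 5/36
P(X=1 | obs) = 1/18 / 5/36 = 2/5
P(X=2 | obs) = 1/12 / 5/36 = 3/5

P(X=1) = 2/5, P(X=2) = 3/5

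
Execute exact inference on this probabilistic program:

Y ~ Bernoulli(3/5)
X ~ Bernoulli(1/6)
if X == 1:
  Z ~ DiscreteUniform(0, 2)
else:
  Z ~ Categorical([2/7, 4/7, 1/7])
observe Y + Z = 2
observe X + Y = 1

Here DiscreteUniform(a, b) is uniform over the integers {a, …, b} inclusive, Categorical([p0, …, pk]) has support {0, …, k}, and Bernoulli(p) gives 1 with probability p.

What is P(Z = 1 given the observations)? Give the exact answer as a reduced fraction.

Enumerate traces; 2 have nonzero weight after conditioning:
  (Y=0, X=1, Z=2) weight 1/45
  (Y=1, X=0, Z=1) weight 2/7
Group by Z:
  weight(Z=1) = 2/7
  weight(Z=2) = 1/45
Total weight = 2/7 + 1/45 = 97/315
P(Z=1 | obs) = 2/7 / 97/315 = 90/97
P(Z=2 | obs) = 1/45 / 97/315 = 7/97

P(Z = 1 | obs) = 90/97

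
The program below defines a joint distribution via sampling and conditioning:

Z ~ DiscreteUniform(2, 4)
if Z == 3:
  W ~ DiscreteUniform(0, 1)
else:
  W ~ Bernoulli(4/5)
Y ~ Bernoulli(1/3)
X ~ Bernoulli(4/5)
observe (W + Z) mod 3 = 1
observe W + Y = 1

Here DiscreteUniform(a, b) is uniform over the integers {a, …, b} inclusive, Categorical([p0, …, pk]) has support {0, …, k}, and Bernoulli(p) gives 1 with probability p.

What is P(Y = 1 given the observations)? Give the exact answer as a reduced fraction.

Enumerate traces; 4 have nonzero weight after conditioning:
  (Z=3, W=1, Y=0, X=0) weight 1/45
  (Z=3, W=1, Y=0, X=1) weight 4/45
  (Z=4, W=0, Y=1, X=0) weight 1/225
  (Z=4, W=0, Y=1, X=1) weight 4/225
Group by Y:
  weight(Y=0) = 1/9
  weight(Y=1) = 1/45
Total weight = 1/9 + 1/45 = 2/15
P(Y=0 | obs) = 1/9 / 2/15 = 5/6
P(Y=1 | obs) = 1/45 / 2/15 = 1/6

P(Y = 1 | obs) = 1/6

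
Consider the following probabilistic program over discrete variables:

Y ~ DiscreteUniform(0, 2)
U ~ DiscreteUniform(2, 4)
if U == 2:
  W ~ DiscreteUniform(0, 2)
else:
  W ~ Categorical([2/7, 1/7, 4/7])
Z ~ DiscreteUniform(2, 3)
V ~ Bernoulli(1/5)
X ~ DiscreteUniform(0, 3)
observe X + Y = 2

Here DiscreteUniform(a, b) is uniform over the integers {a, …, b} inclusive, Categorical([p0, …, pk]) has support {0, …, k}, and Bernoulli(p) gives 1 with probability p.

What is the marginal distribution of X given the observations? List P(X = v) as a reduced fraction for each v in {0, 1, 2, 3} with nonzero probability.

Enumerate traces; 108 have nonzero weight after conditioning:
  (Y=0, U=2, W=0, Z=2, V=0, X=2) weight 1/270
  (Y=0, U=2, W=0, Z=2, V=1, X=2) weight 1/1080
  (Y=0, U=2, W=0, Z=3, V=0, X=2) weight 1/270
  (Y=0, U=2, W=0, Z=3, V=1, X=2) weight 1/1080
  (Y=0, U=2, W=1, Z=2, V=0, X=2) weight 1/270
  (Y=0, U=2, W=1, Z=2, V=1, X=2) weight 1/1080
  (Y=0, U=2, W=1, Z=3, V=0, X=2) weight 1/270
  (Y=0, U=2, W=1, Z=3, V=1, X=2) weight 1/1080
  (Y=1, U=2, W=0, Z=2, V=0, X=1) weight 1/270
  (Y=2, U=2, W=0, Z=2, V=0, X=0) weight 1/270
  … 98 more
Group by X:
  weight(X=0) = 1/12
  weight(X=1) = 1/12
  weight(X=2) = 1/12
Total weight = 1/12 + 1/12 + 1/12 = 1/4
P(X=0 | obs) = 1/12 / 1/4 = 1/3
P(X=1 | obs) = 1/12 / 1/4 = 1/3
P(X=2 | obs) = 1/12 / 1/4 = 1/3

P(X=0) = 1/3, P(X=1) = 1/3, P(X=2) = 1/3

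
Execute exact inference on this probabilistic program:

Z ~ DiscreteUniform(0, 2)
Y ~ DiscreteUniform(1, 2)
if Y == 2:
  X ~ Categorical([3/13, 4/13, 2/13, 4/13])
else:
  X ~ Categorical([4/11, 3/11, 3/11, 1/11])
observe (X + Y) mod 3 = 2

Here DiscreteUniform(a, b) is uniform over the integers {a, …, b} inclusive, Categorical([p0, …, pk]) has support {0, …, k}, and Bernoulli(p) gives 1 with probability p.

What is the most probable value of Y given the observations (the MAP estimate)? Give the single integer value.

Enumerate traces; 9 have nonzero weight after conditioning:
  (Z=0, Y=1, X=1) weight 1/22
  (Z=0, Y=2, X=0) weight 1/26
  (Z=0, Y=2, X=3) weight 2/39
  (Z=1, Y=1, X=1) weight 1/22
  (Z=1, Y=2, X=0) weight 1/26
  (Z=1, Y=2, X=3) weight 2/39
  (Z=2, Y=1, X=1) weight 1/22
  (Z=2, Y=2, X=0) weight 1/26
  … 1 more
Group by Y:
  weight(Y=1) = 3/22
  weight(Y=2) = 7/26
Total weight = 3/22 + 7/26 = 58/143
P(Y=1 | obs) = 3/22 / 58/143 = 39/116
P(Y=2 | obs) = 7/26 / 58/143 = 77/116
argmax = 2

argmax_v P(Y = v | obs) = 2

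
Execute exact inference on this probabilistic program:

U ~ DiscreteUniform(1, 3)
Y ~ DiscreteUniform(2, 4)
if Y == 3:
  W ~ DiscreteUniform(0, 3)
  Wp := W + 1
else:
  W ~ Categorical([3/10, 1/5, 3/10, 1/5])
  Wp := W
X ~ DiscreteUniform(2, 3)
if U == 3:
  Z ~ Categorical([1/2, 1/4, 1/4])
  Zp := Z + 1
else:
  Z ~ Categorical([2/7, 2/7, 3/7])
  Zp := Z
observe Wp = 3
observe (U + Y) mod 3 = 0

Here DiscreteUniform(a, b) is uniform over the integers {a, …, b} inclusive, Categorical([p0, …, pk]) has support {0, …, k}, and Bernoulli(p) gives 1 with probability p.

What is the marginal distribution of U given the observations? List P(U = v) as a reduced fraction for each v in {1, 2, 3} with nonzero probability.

Enumerate traces; 18 have nonzero weight after conditioning:
  (U=1, Y=2, W=3, X=2, Z=0) weight 1/315
  (U=1, Y=2, W=3, X=2, Z=1) weight 1/315
  (U=1, Y=2, W=3, X=2, Z=2) weight 1/210
  (U=1, Y=2, W=3, X=3, Z=0) weight 1/315
  (U=1, Y=2, W=3, X=3, Z=1) weight 1/315
  (U=1, Y=2, W=3, X=3, Z=2) weight 1/210
  (U=2, Y=4, W=3, X=2, Z=0) weight 1/315
  (U=2, Y=4, W=3, X=2, Z=1) weight 1/315
  (U=3, Y=3, W=2, X=2, Z=0) weight 1/144
  … 9 more
Group by U:
  weight(U=1) = 1/45
  weight(U=2) = 1/45
  weight(U=3) = 1/36
Total weight = 1/45 + 1/45 + 1/36 = 13/180
P(U=1 | obs) = 1/45 / 13/180 = 4/13
P(U=2 | obs) = 1/45 / 13/180 = 4/13
P(U=3 | obs) = 1/36 / 13/180 = 5/13

P(U=1) = 4/13, P(U=2) = 4/13, P(U=3) = 5/13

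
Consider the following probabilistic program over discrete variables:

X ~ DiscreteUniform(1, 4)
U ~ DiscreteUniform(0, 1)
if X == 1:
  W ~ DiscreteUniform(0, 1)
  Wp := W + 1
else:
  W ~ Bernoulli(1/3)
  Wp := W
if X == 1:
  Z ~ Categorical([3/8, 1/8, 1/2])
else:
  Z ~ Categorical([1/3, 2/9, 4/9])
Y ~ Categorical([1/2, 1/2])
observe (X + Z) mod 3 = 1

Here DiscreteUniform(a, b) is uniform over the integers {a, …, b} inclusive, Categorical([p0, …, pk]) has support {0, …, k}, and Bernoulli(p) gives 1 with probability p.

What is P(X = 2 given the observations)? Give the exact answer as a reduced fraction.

Enumerate traces; 32 have nonzero weight after conditioning:
  (X=1, U=0, W=0, Z=0, Y=0) weight 3/256
  (X=1, U=0, W=0, Z=0, Y=1) weight 3/256
  (X=1, U=0, W=1, Z=0, Y=0) weight 3/256
  (X=1, U=0, W=1, Z=0, Y=1) weight 3/256
  (X=1, U=1, W=0, Z=0, Y=0) weight 3/256
  (X=1, U=1, W=0, Z=0, Y=1) weight 3/256
  (X=1, U=1, W=1, Z=0, Y=0) weight 3/256
  (X=1, U=1, W=1, Z=0, Y=1) weight 3/256
  (X=2, U=0, W=0, Z=2, Y=0) weight 1/54
  (X=3, U=0, W=0, Z=1, Y=0) weight 1/108
  … 22 more
Group by X:
  weight(X=1) = 3/32
  weight(X=2) = 1/9
  weight(X=3) = 1/18
  weight(X=4) = 1/12
Total weight = 3/32 + 1/9 + 1/18 + 1/12 = 11/32
P(X=1 | obs) = 3/32 / 11/32 = 3/11
P(X=2 | obs) = 1/9 / 11/32 = 32/99
P(X=3 | obs) = 1/18 / 11/32 = 16/99
P(X=4 | obs) = 1/12 / 11/32 = 8/33

P(X = 2 | obs) = 32/99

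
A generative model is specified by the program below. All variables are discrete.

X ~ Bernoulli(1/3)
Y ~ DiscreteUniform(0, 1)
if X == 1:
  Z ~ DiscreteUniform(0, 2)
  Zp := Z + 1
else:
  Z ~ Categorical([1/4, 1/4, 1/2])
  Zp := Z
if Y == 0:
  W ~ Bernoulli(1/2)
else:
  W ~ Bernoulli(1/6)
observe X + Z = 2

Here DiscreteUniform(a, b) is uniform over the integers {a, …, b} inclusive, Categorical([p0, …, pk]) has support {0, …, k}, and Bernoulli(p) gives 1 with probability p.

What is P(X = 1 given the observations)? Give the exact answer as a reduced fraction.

Enumerate traces; 8 have nonzero weight after conditioning:
  (X=0, Y=0, Z=2, W=0) weight 1/12
  (X=0, Y=0, Z=2, W=1) weight 1/12
  (X=0, Y=1, Z=2, W=0) weight 5/36
  (X=0, Y=1, Z=2, W=1) weight 1/36
  (X=1, Y=0, Z=1, W=0) weight 1/36
  (X=1, Y=0, Z=1, W=1) weight 1/36
  (X=1, Y=1, Z=1, W=0) weight 5/108
  (X=1, Y=1, Z=1, W=1) weight 1/108
Group by X:
  weight(X=0) = 1/3
  weight(X=1) = 1/9
Total weight = 1/3 + 1/9 = 4/9
P(X=0 | obs) = 1/3 / 4/9 = 3/4
P(X=1 | obs) = 1/9 / 4/9 = 1/4

P(X = 1 | obs) = 1/4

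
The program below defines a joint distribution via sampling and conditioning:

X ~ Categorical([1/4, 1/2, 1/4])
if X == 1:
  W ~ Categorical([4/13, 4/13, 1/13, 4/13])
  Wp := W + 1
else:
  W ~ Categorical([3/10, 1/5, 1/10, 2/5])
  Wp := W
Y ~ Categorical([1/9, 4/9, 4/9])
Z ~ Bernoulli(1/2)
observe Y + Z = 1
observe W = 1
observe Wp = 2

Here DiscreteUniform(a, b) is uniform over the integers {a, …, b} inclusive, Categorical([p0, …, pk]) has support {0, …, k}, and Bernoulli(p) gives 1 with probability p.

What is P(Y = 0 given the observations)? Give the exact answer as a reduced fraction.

Enumerate traces; 2 have nonzero weight after conditioning:
  (X=1, W=1, Y=0, Z=1) weight 1/117
  (X=1, W=1, Y=1, Z=0) weight 4/117
Group by Y:
  weight(Y=0) = 1/117
  weight(Y=1) = 4/117
Total weight = 1/117 + 4/117 = 5/117
P(Y=0 | obs) = 1/117 / 5/117 = 1/5
P(Y=1 | obs) = 4/117 / 5/117 = 4/5

P(Y = 0 | obs) = 1/5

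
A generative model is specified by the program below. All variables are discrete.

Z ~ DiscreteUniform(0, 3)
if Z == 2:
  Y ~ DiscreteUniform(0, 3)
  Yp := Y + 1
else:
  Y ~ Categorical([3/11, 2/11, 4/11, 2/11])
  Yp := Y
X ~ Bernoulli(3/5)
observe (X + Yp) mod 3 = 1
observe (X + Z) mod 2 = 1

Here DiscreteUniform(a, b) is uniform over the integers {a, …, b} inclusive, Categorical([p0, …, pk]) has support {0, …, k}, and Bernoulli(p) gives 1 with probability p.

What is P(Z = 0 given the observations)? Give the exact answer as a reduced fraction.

Enumerate traces; 5 have nonzero weight after conditioning:
  (Z=0, Y=0, X=1) weight 9/220
  (Z=0, Y=3, X=1) weight 3/110
  (Z=1, Y=1, X=0) weight 1/55
  (Z=2, Y=2, X=1) weight 3/80
  (Z=3, Y=1, X=0) weight 1/55
Group by Z:
  weight(Z=0) = 3/44
  weight(Z=1) = 1/55
  weight(Z=2) = 3/80
  weight(Z=3) = 1/55
Total weight = 3/44 + 1/55 + 3/80 + 1/55 = 25/176
P(Z=0 | obs) = 3/44 / 25/176 = 12/25
P(Z=1 | obs) = 1/55 / 25/176 = 16/125
P(Z=2 | obs) = 3/80 / 25/176 = 33/125
P(Z=3 | obs) = 1/55 / 25/176 = 16/125

P(Z = 0 | obs) = 12/25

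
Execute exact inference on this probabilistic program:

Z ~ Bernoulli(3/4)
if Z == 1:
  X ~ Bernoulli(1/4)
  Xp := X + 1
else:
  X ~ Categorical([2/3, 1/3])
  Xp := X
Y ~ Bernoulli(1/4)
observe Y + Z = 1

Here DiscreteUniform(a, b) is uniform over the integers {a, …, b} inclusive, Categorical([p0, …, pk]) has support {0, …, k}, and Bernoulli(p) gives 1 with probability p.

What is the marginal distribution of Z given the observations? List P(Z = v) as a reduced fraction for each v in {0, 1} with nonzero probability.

P(Z=0) = 1/10, P(Z=1) = 9/10

Enumerate traces; 4 have nonzero weight after conditioning:
  (Z=0, X=0, Y=1) weight 1/24
  (Z=0, X=1, Y=1) weight 1/48
  (Z=1, X=0, Y=0) weight 27/64
  (Z=1, X=1, Y=0) weight 9/64
Group by Z:
  weight(Z=0) = 1/16
  weight(Z=1) = 9/16
Total weight = 1/16 + 9/16 = 5/8
P(Z=0 | obs) = 1/16 / 5/8 = 1/10
P(Z=1 | obs) = 9/16 / 5/8 = 9/10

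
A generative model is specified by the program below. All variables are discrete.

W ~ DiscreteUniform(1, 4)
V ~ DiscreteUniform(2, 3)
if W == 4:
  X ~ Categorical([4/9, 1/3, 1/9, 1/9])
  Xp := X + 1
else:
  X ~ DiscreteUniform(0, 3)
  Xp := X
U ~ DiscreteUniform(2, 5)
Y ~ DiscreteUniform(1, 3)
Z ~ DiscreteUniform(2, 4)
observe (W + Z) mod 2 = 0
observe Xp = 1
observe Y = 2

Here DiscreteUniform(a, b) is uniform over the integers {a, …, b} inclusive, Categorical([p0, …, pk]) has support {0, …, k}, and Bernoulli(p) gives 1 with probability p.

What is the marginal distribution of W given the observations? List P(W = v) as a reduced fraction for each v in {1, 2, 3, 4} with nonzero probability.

P(W=1) = 9/68, P(W=2) = 9/34, P(W=3) = 9/68, P(W=4) = 8/17

Enumerate traces; 48 have nonzero weight after conditioning:
  (W=1, V=2, X=1, U=2, Y=2, Z=3) weight 1/1152
  (W=1, V=2, X=1, U=3, Y=2, Z=3) weight 1/1152
  (W=1, V=2, X=1, U=4, Y=2, Z=3) weight 1/1152
  (W=1, V=2, X=1, U=5, Y=2, Z=3) weight 1/1152
  (W=1, V=3, X=1, U=2, Y=2, Z=3) weight 1/1152
  (W=1, V=3, X=1, U=3, Y=2, Z=3) weight 1/1152
  (W=1, V=3, X=1, U=4, Y=2, Z=3) weight 1/1152
  (W=1, V=3, X=1, U=5, Y=2, Z=3) weight 1/1152
  (W=2, V=2, X=1, U=2, Y=2, Z=2) weight 1/1152
  (W=3, V=2, X=1, U=2, Y=2, Z=3) weight 1/1152
  … 38 more
Group by W:
  weight(W=1) = 1/144
  weight(W=2) = 1/72
  weight(W=3) = 1/144
  weight(W=4) = 2/81
Total weight = 1/144 + 1/72 + 1/144 + 2/81 = 17/324
P(W=1 | obs) = 1/144 / 17/324 = 9/68
P(W=2 | obs) = 1/72 / 17/324 = 9/34
P(W=3 | obs) = 1/144 / 17/324 = 9/68
P(W=4 | obs) = 2/81 / 17/324 = 8/17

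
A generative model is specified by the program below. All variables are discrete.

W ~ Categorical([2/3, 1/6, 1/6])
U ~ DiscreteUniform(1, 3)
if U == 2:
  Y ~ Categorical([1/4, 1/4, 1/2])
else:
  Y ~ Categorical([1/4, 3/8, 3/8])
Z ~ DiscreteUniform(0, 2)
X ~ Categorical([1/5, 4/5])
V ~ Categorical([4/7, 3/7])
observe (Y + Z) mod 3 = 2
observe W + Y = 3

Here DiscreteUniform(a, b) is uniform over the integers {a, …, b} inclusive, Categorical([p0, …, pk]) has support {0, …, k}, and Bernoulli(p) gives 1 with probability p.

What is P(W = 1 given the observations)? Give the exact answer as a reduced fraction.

Enumerate traces; 24 have nonzero weight after conditioning:
  (W=1, U=1, Y=2, Z=0, X=0, V=0) weight 1/1260
  (W=1, U=1, Y=2, Z=0, X=0, V=1) weight 1/1680
  (W=1, U=1, Y=2, Z=0, X=1, V=0) weight 1/315
  (W=1, U=1, Y=2, Z=0, X=1, V=1) weight 1/420
  (W=1, U=2, Y=2, Z=0, X=0, V=0) weight 1/945
  (W=1, U=2, Y=2, Z=0, X=0, V=1) weight 1/1260
  (W=1, U=2, Y=2, Z=0, X=1, V=0) weight 4/945
  (W=1, U=2, Y=2, Z=0, X=1, V=1) weight 1/315
  (W=2, U=1, Y=1, Z=1, X=0, V=0) weight 1/1260
  … 15 more
Group by W:
  weight(W=1) = 5/216
  weight(W=2) = 1/54
Total weight = 5/216 + 1/54 = 1/24
P(W=1 | obs) = 5/216 / 1/24 = 5/9
P(W=2 | obs) = 1/54 / 1/24 = 4/9

P(W = 1 | obs) = 5/9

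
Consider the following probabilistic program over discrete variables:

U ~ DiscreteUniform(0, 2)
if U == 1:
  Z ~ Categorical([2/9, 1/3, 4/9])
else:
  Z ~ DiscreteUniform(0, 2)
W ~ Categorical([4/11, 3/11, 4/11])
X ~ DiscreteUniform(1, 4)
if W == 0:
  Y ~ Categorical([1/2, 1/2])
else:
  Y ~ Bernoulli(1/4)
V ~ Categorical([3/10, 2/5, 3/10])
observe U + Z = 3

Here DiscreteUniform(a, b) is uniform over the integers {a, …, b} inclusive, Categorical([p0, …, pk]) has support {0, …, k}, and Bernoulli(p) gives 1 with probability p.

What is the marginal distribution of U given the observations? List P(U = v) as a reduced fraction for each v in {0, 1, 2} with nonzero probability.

Enumerate traces; 144 have nonzero weight after conditioning:
  (U=1, Z=2, W=0, X=1, Y=0, V=0) weight 1/495
  (U=1, Z=2, W=0, X=1, Y=0, V=1) weight 4/1485
  (U=1, Z=2, W=0, X=1, Y=0, V=2) weight 1/495
  (U=1, Z=2, W=0, X=1, Y=1, V=0) weight 1/495
  (U=1, Z=2, W=0, X=1, Y=1, V=1) weight 4/1485
  (U=1, Z=2, W=0, X=1, Y=1, V=2) weight 1/495
  (U=1, Z=2, W=0, X=2, Y=0, V=0) weight 1/495
  (U=1, Z=2, W=0, X=2, Y=0, V=1) weight 4/1485
  (U=2, Z=1, W=0, X=1, Y=0, V=0) weight 1/660
  … 135 more
Group by U:
  weight(U=1) = 4/27
  weight(U=2) = 1/9
Total weight = 4/27 + 1/9 = 7/27
P(U=1 | obs) = 4/27 / 7/27 = 4/7
P(U=2 | obs) = 1/9 / 7/27 = 3/7

P(U=1) = 4/7, P(U=2) = 3/7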